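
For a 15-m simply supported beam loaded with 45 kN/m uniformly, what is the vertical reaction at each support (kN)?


Total load = w * L = 45 * 15 = 675 kN
By symmetry, each reaction R = total / 2 = 675 / 2 = 337.5 kN

337.5 kN


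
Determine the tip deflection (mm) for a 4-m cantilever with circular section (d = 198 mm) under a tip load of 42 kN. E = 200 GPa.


I = pi * d^4 / 64 = pi * 198^4 / 64 = 75445034.2 mm^4
L = 4000.0 mm, P = 42000.0 N, E = 200000.0 MPa
delta = P * L^3 / (3 * E * I)
= 42000.0 * 4000.0^3 / (3 * 200000.0 * 75445034.2)
= 59.381 mm

59.381 mm


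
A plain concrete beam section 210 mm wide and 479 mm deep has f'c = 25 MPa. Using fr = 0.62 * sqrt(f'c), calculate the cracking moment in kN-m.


fr = 0.62 * sqrt(25) = 0.62 * 5.0 = 3.1 MPa
I = 210 * 479^3 / 12 = 1923289182.5 mm^4
y_t = 239.5 mm
M_cr = fr * I / y_t = 3.1 * 1923289182.5 / 239.5 N-mm
= 24.8943 kN-m

24.8943 kN-m


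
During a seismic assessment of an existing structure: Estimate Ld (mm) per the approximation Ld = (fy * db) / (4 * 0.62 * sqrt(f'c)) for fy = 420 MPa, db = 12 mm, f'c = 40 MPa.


Ld = (fy * db) / (4 * 0.62 * sqrt(f'c))
= (420 * 12) / (4 * 0.62 * sqrt(40))
= 5040 / 15.6849
= 321.33 mm

321.33 mm


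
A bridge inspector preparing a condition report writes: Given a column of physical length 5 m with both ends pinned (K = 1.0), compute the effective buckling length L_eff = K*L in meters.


L_eff = K * L
= 1.0 * 5
= 5.0 m

5.0 m


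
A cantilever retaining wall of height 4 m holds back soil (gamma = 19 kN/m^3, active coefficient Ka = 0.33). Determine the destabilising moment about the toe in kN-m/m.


Pa = 0.5 * Ka * gamma * H^2
= 0.5 * 0.33 * 19 * 4^2
= 50.16 kN/m
Arm = H / 3 = 4 / 3 = 1.3333 m
Mo = Pa * arm = Pa * H / 3 = 50.16 * 4 / 3 = 66.88 kN-m/m

66.88 kN-m/m


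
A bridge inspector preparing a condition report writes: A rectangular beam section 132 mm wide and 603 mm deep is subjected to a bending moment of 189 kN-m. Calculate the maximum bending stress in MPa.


I = b * h^3 / 12 = 132 * 603^3 / 12 = 2411818497.0 mm^4
y = h / 2 = 603 / 2 = 301.5 mm
M = 189 kN-m = 189000000.0 N-mm
sigma = M * y / I = 189000000.0 * 301.5 / 2411818497.0
= 23.63 MPa

23.63 MPa


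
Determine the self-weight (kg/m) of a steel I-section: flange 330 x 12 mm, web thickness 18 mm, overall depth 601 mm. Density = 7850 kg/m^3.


A_flanges = 2 * 330 * 12 = 7920 mm^2
A_web = (601 - 2 * 12) * 18 = 10386 mm^2
A_total = 7920 + 10386 = 18306 mm^2 = 0.018306 m^2
Weight = rho * A = 7850 * 0.018306 = 143.7021 kg/m

143.7021 kg/m


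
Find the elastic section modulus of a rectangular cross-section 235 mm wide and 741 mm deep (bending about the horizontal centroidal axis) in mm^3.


S = b * h^2 / 6
= 235 * 741^2 / 6
= 235 * 549081 / 6
= 21505672.5 mm^3

21505672.5 mm^3


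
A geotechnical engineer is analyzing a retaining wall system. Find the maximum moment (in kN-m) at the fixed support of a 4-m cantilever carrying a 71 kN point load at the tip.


For a cantilever with a point load at the free end:
M_max = P * L = 71 * 4 = 284 kN-m

284 kN-m


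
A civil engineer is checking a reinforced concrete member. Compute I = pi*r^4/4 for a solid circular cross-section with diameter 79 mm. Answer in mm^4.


r = d / 2 = 79 / 2 = 39.5 mm
I = pi * r^4 / 4 = pi * 39.5^4 / 4
= 1911957.63 mm^4

1911957.63 mm^4


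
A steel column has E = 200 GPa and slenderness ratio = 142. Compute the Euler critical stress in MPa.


sigma_cr = pi^2 * E / lambda^2
= 9.8696 * 200000.0 / 142^2
= 9.8696 * 200000.0 / 20164
= 97.8933 MPa

97.8933 MPa


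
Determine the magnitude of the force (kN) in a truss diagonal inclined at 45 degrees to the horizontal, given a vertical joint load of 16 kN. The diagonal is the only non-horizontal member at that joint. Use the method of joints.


At the joint, only the diagonal has a vertical component, so vertical equilibrium gives:
F * sin(45) = 16
F = 16 / sin(45)
= 16 / 0.707107
= 22.63 kN

22.63 kN


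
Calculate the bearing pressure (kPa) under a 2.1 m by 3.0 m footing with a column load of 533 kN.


A = 2.1 * 3.0 = 6.3 m^2
q = P / A = 533 / 6.3
= 84.6032 kPa

84.6032 kPa


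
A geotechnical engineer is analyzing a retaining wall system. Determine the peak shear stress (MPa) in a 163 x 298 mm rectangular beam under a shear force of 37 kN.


A = b * h = 163 * 298 = 48574 mm^2
V = 37 kN = 37000.0 N
tau_max = 1.5 * V / A = 1.5 * 37000.0 / 48574
= 1.1426 MPa

1.1426 MPa


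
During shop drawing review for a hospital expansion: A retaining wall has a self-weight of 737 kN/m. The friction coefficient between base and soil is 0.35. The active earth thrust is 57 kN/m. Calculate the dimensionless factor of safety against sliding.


Resisting force = mu * W = 0.35 * 737 = 257.95 kN/m
FOS = Resisting / Driving = 257.95 / 57
= 4.5254 (dimensionless)

4.5254 (dimensionless)


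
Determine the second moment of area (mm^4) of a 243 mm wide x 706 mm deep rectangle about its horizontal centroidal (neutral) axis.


I = b * h^3 / 12
= 243 * 706^3 / 12
= 243 * 351895816 / 12
= 7125890274.0 mm^4

7125890274.0 mm^4


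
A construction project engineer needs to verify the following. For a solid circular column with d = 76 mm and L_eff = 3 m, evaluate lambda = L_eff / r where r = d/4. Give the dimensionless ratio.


Radius of gyration r = d / 4 = 76 / 4 = 19.0 mm
L_eff = 3000.0 mm
Slenderness ratio = L / r = 3000.0 / 19.0 = 157.89 (dimensionless)

157.89 (dimensionless)


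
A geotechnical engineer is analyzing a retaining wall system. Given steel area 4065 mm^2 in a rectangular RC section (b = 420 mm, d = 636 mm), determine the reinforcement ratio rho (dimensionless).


rho = As / (b * d)
= 4065 / (420 * 636)
= 4065 / 267120
= 0.015218 (dimensionless)

0.015218 (dimensionless)


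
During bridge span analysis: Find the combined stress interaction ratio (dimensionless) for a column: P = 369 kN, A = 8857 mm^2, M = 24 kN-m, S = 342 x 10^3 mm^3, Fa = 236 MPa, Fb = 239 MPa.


f_a = P / A = 369000.0 / 8857 = 41.662 MPa
f_b = M / S = 24000000.0 / 342000.0 = 70.1754 MPa
Ratio = f_a / Fa + f_b / Fb
= 41.662 / 236 + 70.1754 / 239
= 0.4702 (dimensionless)

0.4702 (dimensionless)


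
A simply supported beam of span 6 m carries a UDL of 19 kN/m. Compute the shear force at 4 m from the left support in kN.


R_A = w * L / 2 = 19 * 6 / 2 = 57.0 kN
V(x) = R_A - w * x = 57.0 - 19 * 4
= -19.0 kN

-19.0 kN


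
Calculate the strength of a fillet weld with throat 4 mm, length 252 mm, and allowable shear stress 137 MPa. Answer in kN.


Strength = throat * length * allowable stress
= 4 * 252 * 137 N
= 138096 N
= 138.1 kN

138.1 kN


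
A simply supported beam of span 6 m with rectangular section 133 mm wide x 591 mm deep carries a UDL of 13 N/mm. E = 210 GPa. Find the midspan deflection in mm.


I = 133 * 591^3 / 12 = 2287877870.25 mm^4
L = 6000.0 mm, w = 13 N/mm, E = 210000.0 MPa
delta = 5 * w * L^4 / (384 * E * I)
= 5 * 13 * 6000.0^4 / (384 * 210000.0 * 2287877870.25)
= 0.4566 mm

0.4566 mm


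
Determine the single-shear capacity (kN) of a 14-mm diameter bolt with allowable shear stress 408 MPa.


A = pi * d^2 / 4 = pi * 14^2 / 4 = 153.938 mm^2
V = f_v * A / 1000 = 408 * 153.938 / 1000
= 62.8067 kN

62.8067 kN


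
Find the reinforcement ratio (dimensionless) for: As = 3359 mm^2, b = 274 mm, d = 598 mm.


rho = As / (b * d)
= 3359 / (274 * 598)
= 3359 / 163852
= 0.0205 (dimensionless)

0.0205 (dimensionless)


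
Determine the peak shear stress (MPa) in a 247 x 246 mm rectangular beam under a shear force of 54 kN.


A = b * h = 247 * 246 = 60762 mm^2
V = 54 kN = 54000.0 N
tau_max = 1.5 * V / A = 1.5 * 54000.0 / 60762
= 1.3331 MPa

1.3331 MPa


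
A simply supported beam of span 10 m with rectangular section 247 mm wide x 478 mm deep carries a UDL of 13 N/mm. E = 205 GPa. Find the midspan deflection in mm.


I = 247 * 478^3 / 12 = 2248015995.33 mm^4
L = 10000.0 mm, w = 13 N/mm, E = 205000.0 MPa
delta = 5 * w * L^4 / (384 * E * I)
= 5 * 13 * 10000.0^4 / (384 * 205000.0 * 2248015995.33)
= 3.6731 mm

3.6731 mm


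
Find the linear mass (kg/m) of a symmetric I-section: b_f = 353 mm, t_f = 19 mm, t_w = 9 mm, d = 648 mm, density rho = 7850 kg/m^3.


A_flanges = 2 * 353 * 19 = 13414 mm^2
A_web = (648 - 2 * 19) * 9 = 5490 mm^2
A_total = 13414 + 5490 = 18904 mm^2 = 0.018904 m^2
Weight = rho * A = 7850 * 0.018904 = 148.3964 kg/m

148.3964 kg/m


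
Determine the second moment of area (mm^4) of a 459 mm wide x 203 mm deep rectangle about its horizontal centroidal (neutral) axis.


I = b * h^3 / 12
= 459 * 203^3 / 12
= 459 * 8365427 / 12
= 319977582.75 mm^4

319977582.75 mm^4


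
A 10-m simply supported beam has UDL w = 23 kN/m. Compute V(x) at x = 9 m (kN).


R_A = w * L / 2 = 23 * 10 / 2 = 115.0 kN
V(x) = R_A - w * x = 115.0 - 23 * 9
= -92.0 kN

-92.0 kN


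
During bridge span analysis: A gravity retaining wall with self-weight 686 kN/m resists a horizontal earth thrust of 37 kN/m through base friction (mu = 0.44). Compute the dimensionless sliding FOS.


Resisting force = mu * W = 0.44 * 686 = 301.84 kN/m
FOS = Resisting / Driving = 301.84 / 37
= 8.1578 (dimensionless)

8.1578 (dimensionless)


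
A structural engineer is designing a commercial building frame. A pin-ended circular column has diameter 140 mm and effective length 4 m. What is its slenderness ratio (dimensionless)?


Radius of gyration r = d / 4 = 140 / 4 = 35.0 mm
L_eff = 4000.0 mm
Slenderness ratio = L / r = 4000.0 / 35.0 = 114.29 (dimensionless)

114.29 (dimensionless)


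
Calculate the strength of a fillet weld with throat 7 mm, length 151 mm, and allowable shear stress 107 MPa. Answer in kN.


Strength = throat * length * allowable stress
= 7 * 151 * 107 N
= 113099 N
= 113.1 kN

113.1 kN


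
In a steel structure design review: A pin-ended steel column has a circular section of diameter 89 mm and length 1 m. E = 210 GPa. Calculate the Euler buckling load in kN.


I = pi * d^4 / 64 = 3079852.55 mm^4
L = 1000.0 mm
P_cr = pi^2 * E * I / L^2
= 9.8696 * 210000.0 * 3079852.55 / 1000.0^2
= 6383354.53 N = 6383.3545 kN

6383.3545 kN


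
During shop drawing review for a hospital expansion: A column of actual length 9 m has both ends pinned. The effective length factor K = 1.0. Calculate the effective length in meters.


L_eff = K * L
= 1.0 * 9
= 9.0 m

9.0 m


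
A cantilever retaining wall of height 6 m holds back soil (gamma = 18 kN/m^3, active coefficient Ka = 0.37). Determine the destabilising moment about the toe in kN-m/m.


Pa = 0.5 * Ka * gamma * H^2
= 0.5 * 0.37 * 18 * 6^2
= 119.88 kN/m
Arm = H / 3 = 6 / 3 = 2.0 m
Mo = Pa * arm = Pa * H / 3 = 119.88 * 6 / 3 = 239.76 kN-m/m

239.76 kN-m/m


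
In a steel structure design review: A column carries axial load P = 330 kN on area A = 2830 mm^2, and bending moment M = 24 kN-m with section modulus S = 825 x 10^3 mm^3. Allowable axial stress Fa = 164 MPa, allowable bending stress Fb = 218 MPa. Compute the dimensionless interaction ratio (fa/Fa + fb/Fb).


f_a = P / A = 330000.0 / 2830 = 116.6078 MPa
f_b = M / S = 24000000.0 / 825000.0 = 29.0909 MPa
Ratio = f_a / Fa + f_b / Fb
= 116.6078 / 164 + 29.0909 / 218
= 0.8445 (dimensionless)

0.8445 (dimensionless)


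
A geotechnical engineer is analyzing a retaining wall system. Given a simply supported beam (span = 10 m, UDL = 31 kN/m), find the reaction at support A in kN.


Total load = w * L = 31 * 10 = 310 kN
By symmetry, each reaction R = total / 2 = 310 / 2 = 155.0 kN

155.0 kN


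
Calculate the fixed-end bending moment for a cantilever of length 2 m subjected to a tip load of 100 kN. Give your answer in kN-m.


For a cantilever with a point load at the free end:
M_max = P * L = 100 * 2 = 200 kN-m

200 kN-m


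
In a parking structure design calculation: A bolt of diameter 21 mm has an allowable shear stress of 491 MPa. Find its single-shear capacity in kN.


A = pi * d^2 / 4 = pi * 21^2 / 4 = 346.3606 mm^2
V = f_v * A / 1000 = 491 * 346.3606 / 1000
= 170.063 kN

170.063 kN


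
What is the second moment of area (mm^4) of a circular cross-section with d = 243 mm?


r = d / 2 = 243 / 2 = 121.5 mm
I = pi * r^4 / 4 = pi * 121.5^4 / 4
= 171157129.04 mm^4

171157129.04 mm^4


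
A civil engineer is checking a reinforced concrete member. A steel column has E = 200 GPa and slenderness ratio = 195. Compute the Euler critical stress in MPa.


sigma_cr = pi^2 * E / lambda^2
= 9.8696 * 200000.0 / 195^2
= 9.8696 * 200000.0 / 38025
= 51.9111 MPa

51.9111 MPa


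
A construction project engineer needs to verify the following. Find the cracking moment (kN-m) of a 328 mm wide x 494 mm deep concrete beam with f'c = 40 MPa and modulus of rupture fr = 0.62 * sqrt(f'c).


fr = 0.62 * sqrt(40) = 0.62 * 6.3246 = 3.9212 MPa
I = 328 * 494^3 / 12 = 3295136762.67 mm^4
y_t = 247.0 mm
M_cr = fr * I / y_t = 3.9212 * 3295136762.67 / 247.0 N-mm
= 52.3116 kN-m

52.3116 kN-m


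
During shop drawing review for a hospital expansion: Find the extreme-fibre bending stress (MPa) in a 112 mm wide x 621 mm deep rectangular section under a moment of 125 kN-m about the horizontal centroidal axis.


I = b * h^3 / 12 = 112 * 621^3 / 12 = 2235175236.0 mm^4
y = h / 2 = 621 / 2 = 310.5 mm
M = 125 kN-m = 125000000.0 N-mm
sigma = M * y / I = 125000000.0 * 310.5 / 2235175236.0
= 17.36 MPa

17.36 MPa


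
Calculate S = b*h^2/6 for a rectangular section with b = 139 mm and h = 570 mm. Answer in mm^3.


S = b * h^2 / 6
= 139 * 570^2 / 6
= 139 * 324900 / 6
= 7526850.0 mm^3

7526850.0 mm^3


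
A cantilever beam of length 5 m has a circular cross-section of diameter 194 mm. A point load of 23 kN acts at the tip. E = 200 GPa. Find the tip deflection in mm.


I = pi * d^4 / 64 = pi * 194^4 / 64 = 69530734.7 mm^4
L = 5000.0 mm, P = 23000.0 N, E = 200000.0 MPa
delta = P * L^3 / (3 * E * I)
= 23000.0 * 5000.0^3 / (3 * 200000.0 * 69530734.7)
= 68.9144 mm

68.9144 mm


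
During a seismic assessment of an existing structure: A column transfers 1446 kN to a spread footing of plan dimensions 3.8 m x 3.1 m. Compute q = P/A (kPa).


A = 3.8 * 3.1 = 11.78 m^2
q = P / A = 1446 / 11.78
= 122.7504 kPa

122.7504 kPa


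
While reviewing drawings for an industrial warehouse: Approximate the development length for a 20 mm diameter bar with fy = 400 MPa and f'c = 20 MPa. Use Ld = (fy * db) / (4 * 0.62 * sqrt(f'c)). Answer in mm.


Ld = (fy * db) / (4 * 0.62 * sqrt(f'c))
= (400 * 20) / (4 * 0.62 * sqrt(20))
= 8000 / 11.0909
= 721.31 mm

721.31 mm


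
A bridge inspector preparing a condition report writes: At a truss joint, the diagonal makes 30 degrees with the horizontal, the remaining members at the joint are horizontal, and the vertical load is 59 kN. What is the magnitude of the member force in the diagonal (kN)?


At the joint, only the diagonal has a vertical component, so vertical equilibrium gives:
F * sin(30) = 59
F = 59 / sin(30)
= 59 / 0.5
= 118.0 kN

118.0 kN


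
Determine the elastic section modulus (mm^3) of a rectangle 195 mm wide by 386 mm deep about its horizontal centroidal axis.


S = b * h^2 / 6
= 195 * 386^2 / 6
= 195 * 148996 / 6
= 4842370.0 mm^3

4842370.0 mm^3


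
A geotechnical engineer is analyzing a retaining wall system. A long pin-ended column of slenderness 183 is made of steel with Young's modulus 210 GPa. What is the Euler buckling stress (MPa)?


sigma_cr = pi^2 * E / lambda^2
= 9.8696 * 210000.0 / 183^2
= 9.8696 * 210000.0 / 33489
= 61.8895 MPa

61.8895 MPa


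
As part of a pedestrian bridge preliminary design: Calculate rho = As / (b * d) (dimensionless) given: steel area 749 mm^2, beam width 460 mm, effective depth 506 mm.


rho = As / (b * d)
= 749 / (460 * 506)
= 749 / 232760
= 0.003218 (dimensionless)

0.003218 (dimensionless)


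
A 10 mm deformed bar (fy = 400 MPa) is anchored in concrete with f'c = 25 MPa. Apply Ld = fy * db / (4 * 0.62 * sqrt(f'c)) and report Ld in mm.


Ld = (fy * db) / (4 * 0.62 * sqrt(f'c))
= (400 * 10) / (4 * 0.62 * sqrt(25))
= 4000 / 12.4
= 322.58 mm

322.58 mm


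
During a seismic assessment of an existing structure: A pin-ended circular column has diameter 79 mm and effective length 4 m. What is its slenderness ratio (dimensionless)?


Radius of gyration r = d / 4 = 79 / 4 = 19.75 mm
L_eff = 4000.0 mm
Slenderness ratio = L / r = 4000.0 / 19.75 = 202.53 (dimensionless)

202.53 (dimensionless)


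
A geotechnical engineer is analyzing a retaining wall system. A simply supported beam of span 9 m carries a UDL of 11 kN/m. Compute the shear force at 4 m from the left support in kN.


R_A = w * L / 2 = 11 * 9 / 2 = 49.5 kN
V(x) = R_A - w * x = 49.5 - 11 * 4
= 5.5 kN

5.5 kN


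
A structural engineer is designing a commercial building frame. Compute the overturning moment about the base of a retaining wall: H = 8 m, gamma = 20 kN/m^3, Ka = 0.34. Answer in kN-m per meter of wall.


Pa = 0.5 * Ka * gamma * H^2
= 0.5 * 0.34 * 20 * 8^2
= 217.6 kN/m
Arm = H / 3 = 8 / 3 = 2.6667 m
Mo = Pa * arm = Pa * H / 3 = 217.6 * 8 / 3 = 580.2667 kN-m/m

580.2667 kN-m/m


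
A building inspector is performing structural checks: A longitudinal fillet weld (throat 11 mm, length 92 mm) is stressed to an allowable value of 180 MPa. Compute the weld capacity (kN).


Strength = throat * length * allowable stress
= 11 * 92 * 180 N
= 182160 N
= 182.16 kN

182.16 kN


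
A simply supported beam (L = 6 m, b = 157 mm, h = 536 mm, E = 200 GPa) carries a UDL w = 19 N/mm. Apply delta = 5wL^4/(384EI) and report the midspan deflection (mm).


I = 157 * 536^3 / 12 = 2014711082.67 mm^4
L = 6000.0 mm, w = 19 N/mm, E = 200000.0 MPa
delta = 5 * w * L^4 / (384 * E * I)
= 5 * 19 * 6000.0^4 / (384 * 200000.0 * 2014711082.67)
= 0.7957 mm

0.7957 mm


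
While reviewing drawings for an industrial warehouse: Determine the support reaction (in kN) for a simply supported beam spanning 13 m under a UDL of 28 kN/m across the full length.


Total load = w * L = 28 * 13 = 364 kN
By symmetry, each reaction R = total / 2 = 364 / 2 = 182.0 kN

182.0 kN


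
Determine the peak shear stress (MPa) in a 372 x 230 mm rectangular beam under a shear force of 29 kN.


A = b * h = 372 * 230 = 85560 mm^2
V = 29 kN = 29000.0 N
tau_max = 1.5 * V / A = 1.5 * 29000.0 / 85560
= 0.5084 MPa

0.5084 MPa


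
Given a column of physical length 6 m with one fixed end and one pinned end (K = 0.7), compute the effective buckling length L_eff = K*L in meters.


L_eff = K * L
= 0.7 * 6
= 4.2 m

4.2 m


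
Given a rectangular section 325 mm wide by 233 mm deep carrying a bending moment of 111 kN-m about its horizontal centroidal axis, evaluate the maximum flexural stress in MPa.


I = b * h^3 / 12 = 325 * 233^3 / 12 = 342586210.42 mm^4
y = h / 2 = 233 / 2 = 116.5 mm
M = 111 kN-m = 111000000.0 N-mm
sigma = M * y / I = 111000000.0 * 116.5 / 342586210.42
= 37.75 MPa

37.75 MPa


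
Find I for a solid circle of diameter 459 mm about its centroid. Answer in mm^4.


r = d / 2 = 459 / 2 = 229.5 mm
I = pi * r^4 / 4 = pi * 229.5^4 / 4
= 2178816426.6 mm^4

2178816426.6 mm^4


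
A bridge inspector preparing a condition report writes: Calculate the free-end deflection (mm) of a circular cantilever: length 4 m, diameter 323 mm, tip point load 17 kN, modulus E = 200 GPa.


I = pi * d^4 / 64 = pi * 323^4 / 64 = 534293619.67 mm^4
L = 4000.0 mm, P = 17000.0 N, E = 200000.0 MPa
delta = P * L^3 / (3 * E * I)
= 17000.0 * 4000.0^3 / (3 * 200000.0 * 534293619.67)
= 3.3939 mm

3.3939 mm


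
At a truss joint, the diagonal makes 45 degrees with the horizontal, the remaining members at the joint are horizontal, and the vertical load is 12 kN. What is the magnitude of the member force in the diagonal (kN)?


At the joint, only the diagonal has a vertical component, so vertical equilibrium gives:
F * sin(45) = 12
F = 12 / sin(45)
= 12 / 0.707107
= 16.97 kN

16.97 kN


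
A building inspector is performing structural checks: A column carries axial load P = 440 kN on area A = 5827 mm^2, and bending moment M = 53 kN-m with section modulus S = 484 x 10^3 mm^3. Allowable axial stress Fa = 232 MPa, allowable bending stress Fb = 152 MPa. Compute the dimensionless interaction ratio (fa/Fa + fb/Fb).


f_a = P / A = 440000.0 / 5827 = 75.5106 MPa
f_b = M / S = 53000000.0 / 484000.0 = 109.5041 MPa
Ratio = f_a / Fa + f_b / Fb
= 75.5106 / 232 + 109.5041 / 152
= 1.0459 (dimensionless)

1.0459 (dimensionless)


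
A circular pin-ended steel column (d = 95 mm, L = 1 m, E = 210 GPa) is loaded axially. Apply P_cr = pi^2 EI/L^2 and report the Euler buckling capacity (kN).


I = pi * d^4 / 64 = 3998198.21 mm^4
L = 1000.0 mm
P_cr = pi^2 * E * I / L^2
= 9.8696 * 210000.0 * 3998198.21 / 1000.0^2
= 8286733.27 N = 8286.7333 kN

8286.7333 kN


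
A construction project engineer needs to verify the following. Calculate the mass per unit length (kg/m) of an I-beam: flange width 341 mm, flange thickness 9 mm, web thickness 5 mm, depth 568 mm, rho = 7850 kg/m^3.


A_flanges = 2 * 341 * 9 = 6138 mm^2
A_web = (568 - 2 * 9) * 5 = 2750 mm^2
A_total = 6138 + 2750 = 8888 mm^2 = 0.008888 m^2
Weight = rho * A = 7850 * 0.008888 = 69.7708 kg/m

69.7708 kg/m


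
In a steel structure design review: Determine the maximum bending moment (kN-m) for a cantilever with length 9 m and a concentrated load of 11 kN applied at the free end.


For a cantilever with a point load at the free end:
M_max = P * L = 11 * 9 = 99 kN-m

99 kN-m


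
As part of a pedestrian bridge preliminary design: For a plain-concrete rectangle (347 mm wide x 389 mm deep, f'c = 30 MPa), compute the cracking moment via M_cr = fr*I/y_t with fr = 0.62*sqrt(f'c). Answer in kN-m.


fr = 0.62 * sqrt(30) = 0.62 * 5.4772 = 3.3959 MPa
I = 347 * 389^3 / 12 = 1702146878.58 mm^4
y_t = 194.5 mm
M_cr = fr * I / y_t = 3.3959 * 1702146878.58 / 194.5 N-mm
= 29.7187 kN-m

29.7187 kN-m


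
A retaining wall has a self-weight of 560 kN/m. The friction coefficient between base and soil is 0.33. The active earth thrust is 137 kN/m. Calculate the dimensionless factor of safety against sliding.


Resisting force = mu * W = 0.33 * 560 = 184.8 kN/m
FOS = Resisting / Driving = 184.8 / 137
= 1.3489 (dimensionless)

1.3489 (dimensionless)


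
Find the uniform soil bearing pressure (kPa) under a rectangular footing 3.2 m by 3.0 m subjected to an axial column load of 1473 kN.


A = 3.2 * 3.0 = 9.6 m^2
q = P / A = 1473 / 9.6
= 153.4375 kPa

153.4375 kPa


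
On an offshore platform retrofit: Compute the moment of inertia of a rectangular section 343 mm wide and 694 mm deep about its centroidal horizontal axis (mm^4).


I = b * h^3 / 12
= 343 * 694^3 / 12
= 343 * 334255384 / 12
= 9554133059.33 mm^4

9554133059.33 mm^4


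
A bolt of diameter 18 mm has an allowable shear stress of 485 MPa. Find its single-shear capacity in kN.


A = pi * d^2 / 4 = pi * 18^2 / 4 = 254.469 mm^2
V = f_v * A / 1000 = 485 * 254.469 / 1000
= 123.4175 kN

123.4175 kN


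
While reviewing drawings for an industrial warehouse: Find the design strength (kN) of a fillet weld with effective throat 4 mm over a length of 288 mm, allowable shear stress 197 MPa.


Strength = throat * length * allowable stress
= 4 * 288 * 197 N
= 226944 N
= 226.94 kN

226.94 kN


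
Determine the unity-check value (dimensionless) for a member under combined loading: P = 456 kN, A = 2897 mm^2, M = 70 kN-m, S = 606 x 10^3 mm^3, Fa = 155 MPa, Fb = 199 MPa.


f_a = P / A = 456000.0 / 2897 = 157.4042 MPa
f_b = M / S = 70000000.0 / 606000.0 = 115.5116 MPa
Ratio = f_a / Fa + f_b / Fb
= 157.4042 / 155 + 115.5116 / 199
= 1.596 (dimensionless)

1.596 (dimensionless)


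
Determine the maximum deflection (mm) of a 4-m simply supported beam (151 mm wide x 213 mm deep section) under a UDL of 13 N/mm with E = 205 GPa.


I = 151 * 213^3 / 12 = 121600262.25 mm^4
L = 4000.0 mm, w = 13 N/mm, E = 205000.0 MPa
delta = 5 * w * L^4 / (384 * E * I)
= 5 * 13 * 4000.0^4 / (384 * 205000.0 * 121600262.25)
= 1.7383 mm

1.7383 mm


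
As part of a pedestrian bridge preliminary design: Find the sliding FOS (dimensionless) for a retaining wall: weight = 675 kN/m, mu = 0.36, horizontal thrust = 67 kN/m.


Resisting force = mu * W = 0.36 * 675 = 243.0 kN/m
FOS = Resisting / Driving = 243.0 / 67
= 3.6269 (dimensionless)

3.6269 (dimensionless)


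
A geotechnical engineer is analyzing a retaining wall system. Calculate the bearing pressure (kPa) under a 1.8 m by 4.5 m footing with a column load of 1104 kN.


A = 1.8 * 4.5 = 8.1 m^2
q = P / A = 1104 / 8.1
= 136.2963 kPa

136.2963 kPa


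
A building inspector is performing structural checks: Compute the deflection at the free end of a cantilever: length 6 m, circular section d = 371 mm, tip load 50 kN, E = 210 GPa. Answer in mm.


I = pi * d^4 / 64 = pi * 371^4 / 64 = 929962715.94 mm^4
L = 6000.0 mm, P = 50000.0 N, E = 210000.0 MPa
delta = P * L^3 / (3 * E * I)
= 50000.0 * 6000.0^3 / (3 * 210000.0 * 929962715.94)
= 18.4339 mm

18.4339 mm


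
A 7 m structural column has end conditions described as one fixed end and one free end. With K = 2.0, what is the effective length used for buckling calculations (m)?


L_eff = K * L
= 2.0 * 7
= 14.0 m

14.0 m


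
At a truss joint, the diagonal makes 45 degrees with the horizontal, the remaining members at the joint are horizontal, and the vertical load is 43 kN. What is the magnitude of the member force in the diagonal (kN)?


At the joint, only the diagonal has a vertical component, so vertical equilibrium gives:
F * sin(45) = 43
F = 43 / sin(45)
= 43 / 0.707107
= 60.81 kN

60.81 kN


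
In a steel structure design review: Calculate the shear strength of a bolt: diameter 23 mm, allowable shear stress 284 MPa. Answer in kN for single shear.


A = pi * d^2 / 4 = pi * 23^2 / 4 = 415.4756 mm^2
V = f_v * A / 1000 = 284 * 415.4756 / 1000
= 117.9951 kN

117.9951 kN


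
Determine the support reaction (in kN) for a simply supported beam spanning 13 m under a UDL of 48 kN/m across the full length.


Total load = w * L = 48 * 13 = 624 kN
By symmetry, each reaction R = total / 2 = 624 / 2 = 312.0 kN

312.0 kN


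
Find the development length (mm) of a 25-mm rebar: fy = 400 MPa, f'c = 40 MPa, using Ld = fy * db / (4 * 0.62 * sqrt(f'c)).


Ld = (fy * db) / (4 * 0.62 * sqrt(f'c))
= (400 * 25) / (4 * 0.62 * sqrt(40))
= 10000 / 15.6849
= 637.56 mm

637.56 mm


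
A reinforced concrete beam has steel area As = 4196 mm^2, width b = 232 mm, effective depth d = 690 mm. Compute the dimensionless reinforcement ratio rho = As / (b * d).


rho = As / (b * d)
= 4196 / (232 * 690)
= 4196 / 160080
= 0.026212 (dimensionless)

0.026212 (dimensionless)


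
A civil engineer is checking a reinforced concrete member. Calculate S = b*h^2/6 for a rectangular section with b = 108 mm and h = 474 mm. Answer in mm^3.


S = b * h^2 / 6
= 108 * 474^2 / 6
= 108 * 224676 / 6
= 4044168.0 mm^3

4044168.0 mm^3


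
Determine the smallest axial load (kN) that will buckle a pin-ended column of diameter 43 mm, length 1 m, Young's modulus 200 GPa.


I = pi * d^4 / 64 = 167820.0 mm^4
L = 1000.0 mm
P_cr = pi^2 * E * I / L^2
= 9.8696 * 200000.0 * 167820.0 / 1000.0^2
= 331263.41 N = 331.2634 kN

331.2634 kN


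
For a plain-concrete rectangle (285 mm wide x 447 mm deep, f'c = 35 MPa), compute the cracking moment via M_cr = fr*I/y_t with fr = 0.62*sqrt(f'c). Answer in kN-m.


fr = 0.62 * sqrt(35) = 0.62 * 5.9161 = 3.668 MPa
I = 285 * 447^3 / 12 = 2121222296.25 mm^4
y_t = 223.5 mm
M_cr = fr * I / y_t = 3.668 * 2121222296.25 / 223.5 N-mm
= 34.8124 kN-m

34.8124 kN-m


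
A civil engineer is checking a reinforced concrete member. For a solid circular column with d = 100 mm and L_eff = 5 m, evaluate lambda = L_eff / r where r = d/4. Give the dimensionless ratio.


Radius of gyration r = d / 4 = 100 / 4 = 25.0 mm
L_eff = 5000.0 mm
Slenderness ratio = L / r = 5000.0 / 25.0 = 200.0 (dimensionless)

200.0 (dimensionless)


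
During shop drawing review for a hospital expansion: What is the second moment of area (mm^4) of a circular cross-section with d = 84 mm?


r = d / 2 = 84 / 2 = 42.0 mm
I = pi * r^4 / 4 = pi * 42.0^4 / 4
= 2443920.32 mm^4

2443920.32 mm^4


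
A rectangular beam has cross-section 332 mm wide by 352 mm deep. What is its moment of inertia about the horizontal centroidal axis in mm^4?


I = b * h^3 / 12
= 332 * 352^3 / 12
= 332 * 43614208 / 12
= 1206659754.67 mm^4

1206659754.67 mm^4


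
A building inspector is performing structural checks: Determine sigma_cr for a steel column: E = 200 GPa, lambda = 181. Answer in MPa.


sigma_cr = pi^2 * E / lambda^2
= 9.8696 * 200000.0 / 181^2
= 9.8696 * 200000.0 / 32761
= 60.2522 MPa

60.2522 MPa


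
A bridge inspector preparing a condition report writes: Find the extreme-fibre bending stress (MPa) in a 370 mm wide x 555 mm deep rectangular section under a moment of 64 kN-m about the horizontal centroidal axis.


I = b * h^3 / 12 = 370 * 555^3 / 12 = 5271077812.5 mm^4
y = h / 2 = 555 / 2 = 277.5 mm
M = 64 kN-m = 64000000.0 N-mm
sigma = M * y / I = 64000000.0 * 277.5 / 5271077812.5
= 3.37 MPa

3.37 MPa


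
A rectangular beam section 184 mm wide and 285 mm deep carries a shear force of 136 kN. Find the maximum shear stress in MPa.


A = b * h = 184 * 285 = 52440 mm^2
V = 136 kN = 136000.0 N
tau_max = 1.5 * V / A = 1.5 * 136000.0 / 52440
= 3.8902 MPa

3.8902 MPa


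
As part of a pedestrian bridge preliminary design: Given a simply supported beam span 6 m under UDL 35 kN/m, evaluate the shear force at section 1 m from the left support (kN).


R_A = w * L / 2 = 35 * 6 / 2 = 105.0 kN
V(x) = R_A - w * x = 105.0 - 35 * 1
= 70.0 kN

70.0 kN


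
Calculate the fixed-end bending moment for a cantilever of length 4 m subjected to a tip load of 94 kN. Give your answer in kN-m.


For a cantilever with a point load at the free end:
M_max = P * L = 94 * 4 = 376 kN-m

376 kN-m


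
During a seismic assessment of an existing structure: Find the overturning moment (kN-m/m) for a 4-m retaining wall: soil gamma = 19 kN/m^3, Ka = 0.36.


Pa = 0.5 * Ka * gamma * H^2
= 0.5 * 0.36 * 19 * 4^2
= 54.72 kN/m
Arm = H / 3 = 4 / 3 = 1.3333 m
Mo = Pa * arm = Pa * H / 3 = 54.72 * 4 / 3 = 72.96 kN-m/m

72.96 kN-m/m


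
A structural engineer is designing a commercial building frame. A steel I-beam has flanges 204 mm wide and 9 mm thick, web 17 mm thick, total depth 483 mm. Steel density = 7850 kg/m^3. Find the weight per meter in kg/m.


A_flanges = 2 * 204 * 9 = 3672 mm^2
A_web = (483 - 2 * 9) * 17 = 7905 mm^2
A_total = 3672 + 7905 = 11577 mm^2 = 0.011577 m^2
Weight = rho * A = 7850 * 0.011577 = 90.8795 kg/m

90.8795 kg/m


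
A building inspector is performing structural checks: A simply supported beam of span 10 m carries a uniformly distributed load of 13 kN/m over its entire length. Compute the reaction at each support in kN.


Total load = w * L = 13 * 10 = 130 kN
By symmetry, each reaction R = total / 2 = 130 / 2 = 65.0 kN

65.0 kN


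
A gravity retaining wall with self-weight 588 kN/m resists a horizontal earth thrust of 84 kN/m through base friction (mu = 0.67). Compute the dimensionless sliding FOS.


Resisting force = mu * W = 0.67 * 588 = 393.96 kN/m
FOS = Resisting / Driving = 393.96 / 84
= 4.69 (dimensionless)

4.69 (dimensionless)


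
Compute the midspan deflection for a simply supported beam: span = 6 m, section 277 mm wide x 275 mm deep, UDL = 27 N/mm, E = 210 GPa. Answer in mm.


I = 277 * 275^3 / 12 = 480061197.92 mm^4
L = 6000.0 mm, w = 27 N/mm, E = 210000.0 MPa
delta = 5 * w * L^4 / (384 * E * I)
= 5 * 27 * 6000.0^4 / (384 * 210000.0 * 480061197.92)
= 4.5195 mm

4.5195 mm


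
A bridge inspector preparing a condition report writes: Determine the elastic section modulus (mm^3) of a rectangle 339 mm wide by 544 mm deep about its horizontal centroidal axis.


S = b * h^2 / 6
= 339 * 544^2 / 6
= 339 * 295936 / 6
= 16720384.0 mm^3

16720384.0 mm^3


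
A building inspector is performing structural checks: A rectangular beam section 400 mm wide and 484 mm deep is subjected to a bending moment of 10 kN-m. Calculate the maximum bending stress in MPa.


I = b * h^3 / 12 = 400 * 484^3 / 12 = 3779330133.33 mm^4
y = h / 2 = 484 / 2 = 242.0 mm
M = 10 kN-m = 10000000.0 N-mm
sigma = M * y / I = 10000000.0 * 242.0 / 3779330133.33
= 0.64 MPa

0.64 MPa


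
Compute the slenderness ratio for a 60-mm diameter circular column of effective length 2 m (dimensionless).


Radius of gyration r = d / 4 = 60 / 4 = 15.0 mm
L_eff = 2000.0 mm
Slenderness ratio = L / r = 2000.0 / 15.0 = 133.33 (dimensionless)

133.33 (dimensionless)


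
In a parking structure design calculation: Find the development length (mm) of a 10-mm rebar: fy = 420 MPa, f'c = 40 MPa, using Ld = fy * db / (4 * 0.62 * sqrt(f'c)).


Ld = (fy * db) / (4 * 0.62 * sqrt(f'c))
= (420 * 10) / (4 * 0.62 * sqrt(40))
= 4200 / 15.6849
= 267.77 mm

267.77 mm


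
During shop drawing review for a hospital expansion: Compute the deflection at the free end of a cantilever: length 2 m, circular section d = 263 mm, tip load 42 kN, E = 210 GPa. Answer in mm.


I = pi * d^4 / 64 = pi * 263^4 / 64 = 234851258.98 mm^4
L = 2000.0 mm, P = 42000.0 N, E = 210000.0 MPa
delta = P * L^3 / (3 * E * I)
= 42000.0 * 2000.0^3 / (3 * 210000.0 * 234851258.98)
= 2.2709 mm

2.2709 mm


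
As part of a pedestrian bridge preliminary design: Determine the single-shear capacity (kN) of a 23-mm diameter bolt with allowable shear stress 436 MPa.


A = pi * d^2 / 4 = pi * 23^2 / 4 = 415.4756 mm^2
V = f_v * A / 1000 = 436 * 415.4756 / 1000
= 181.1474 kN

181.1474 kN


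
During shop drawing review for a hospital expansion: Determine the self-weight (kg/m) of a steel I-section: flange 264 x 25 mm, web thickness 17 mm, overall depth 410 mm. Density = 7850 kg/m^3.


A_flanges = 2 * 264 * 25 = 13200 mm^2
A_web = (410 - 2 * 25) * 17 = 6120 mm^2
A_total = 13200 + 6120 = 19320 mm^2 = 0.019320 m^2
Weight = rho * A = 7850 * 0.019320 = 151.662 kg/m

151.662 kg/m


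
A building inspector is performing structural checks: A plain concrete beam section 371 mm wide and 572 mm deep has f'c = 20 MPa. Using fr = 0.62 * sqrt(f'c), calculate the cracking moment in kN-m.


fr = 0.62 * sqrt(20) = 0.62 * 4.4721 = 2.7727 MPa
I = 371 * 572^3 / 12 = 5786030917.33 mm^4
y_t = 286.0 mm
M_cr = fr * I / y_t = 2.7727 * 5786030917.33 / 286.0 N-mm
= 56.0946 kN-m

56.0946 kN-m


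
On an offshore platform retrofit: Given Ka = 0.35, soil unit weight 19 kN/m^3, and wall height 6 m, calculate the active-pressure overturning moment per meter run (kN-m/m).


Pa = 0.5 * Ka * gamma * H^2
= 0.5 * 0.35 * 19 * 6^2
= 119.7 kN/m
Arm = H / 3 = 6 / 3 = 2.0 m
Mo = Pa * arm = Pa * H / 3 = 119.7 * 6 / 3 = 239.4 kN-m/m

239.4 kN-m/m


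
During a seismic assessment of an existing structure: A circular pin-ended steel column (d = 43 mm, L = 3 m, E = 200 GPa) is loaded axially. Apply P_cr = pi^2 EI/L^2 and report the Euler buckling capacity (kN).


I = pi * d^4 / 64 = 167820.0 mm^4
L = 3000.0 mm
P_cr = pi^2 * E * I / L^2
= 9.8696 * 200000.0 * 167820.0 / 3000.0^2
= 36807.05 N = 36.807 kN

36.807 kN


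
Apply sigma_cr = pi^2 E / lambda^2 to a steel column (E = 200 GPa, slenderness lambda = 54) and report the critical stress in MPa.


sigma_cr = pi^2 * E / lambda^2
= 9.8696 * 200000.0 / 54^2
= 9.8696 * 200000.0 / 2916
= 676.9276 MPa

676.9276 MPa


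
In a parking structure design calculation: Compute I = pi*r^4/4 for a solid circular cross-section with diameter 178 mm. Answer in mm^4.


r = d / 2 = 178 / 2 = 89.0 mm
I = pi * r^4 / 4 = pi * 89.0^4 / 4
= 49277640.85 mm^4

49277640.85 mm^4


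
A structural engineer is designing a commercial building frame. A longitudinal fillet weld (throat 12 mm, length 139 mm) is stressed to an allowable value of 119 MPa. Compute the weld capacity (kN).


Strength = throat * length * allowable stress
= 12 * 139 * 119 N
= 198492 N
= 198.49 kN

198.49 kN


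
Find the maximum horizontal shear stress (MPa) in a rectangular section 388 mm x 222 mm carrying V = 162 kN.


A = b * h = 388 * 222 = 86136 mm^2
V = 162 kN = 162000.0 N
tau_max = 1.5 * V / A = 1.5 * 162000.0 / 86136
= 2.8211 MPa

2.8211 MPa


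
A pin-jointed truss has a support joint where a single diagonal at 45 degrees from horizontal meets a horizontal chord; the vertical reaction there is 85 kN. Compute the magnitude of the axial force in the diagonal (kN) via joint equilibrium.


At the joint, only the diagonal has a vertical component, so vertical equilibrium gives:
F * sin(45) = 85
F = 85 / sin(45)
= 85 / 0.707107
= 120.21 kN

120.21 kN


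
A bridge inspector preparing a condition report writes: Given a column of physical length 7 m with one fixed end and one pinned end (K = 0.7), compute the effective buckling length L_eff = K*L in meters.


L_eff = K * L
= 0.7 * 7
= 4.9 m

4.9 m


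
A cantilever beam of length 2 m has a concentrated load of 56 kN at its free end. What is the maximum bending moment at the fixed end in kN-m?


For a cantilever with a point load at the free end:
M_max = P * L = 56 * 2 = 112 kN-m

112 kN-m


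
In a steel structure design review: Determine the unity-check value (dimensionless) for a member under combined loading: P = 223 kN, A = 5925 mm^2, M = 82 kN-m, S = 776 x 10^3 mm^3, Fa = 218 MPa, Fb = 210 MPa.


f_a = P / A = 223000.0 / 5925 = 37.6371 MPa
f_b = M / S = 82000000.0 / 776000.0 = 105.6701 MPa
Ratio = f_a / Fa + f_b / Fb
= 37.6371 / 218 + 105.6701 / 210
= 0.6758 (dimensionless)

0.6758 (dimensionless)


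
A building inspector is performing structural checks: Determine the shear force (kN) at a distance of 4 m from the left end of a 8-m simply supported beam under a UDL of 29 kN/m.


R_A = w * L / 2 = 29 * 8 / 2 = 116.0 kN
V(x) = R_A - w * x = 116.0 - 29 * 4
= 0.0 kN

0.0 kN


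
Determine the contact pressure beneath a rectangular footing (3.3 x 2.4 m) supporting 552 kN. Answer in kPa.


A = 3.3 * 2.4 = 7.92 m^2
q = P / A = 552 / 7.92
= 69.697 kPa

69.697 kPa


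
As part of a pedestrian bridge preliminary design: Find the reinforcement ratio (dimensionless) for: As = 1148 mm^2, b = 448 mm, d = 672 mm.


rho = As / (b * d)
= 1148 / (448 * 672)
= 1148 / 301056
= 0.003813 (dimensionless)

0.003813 (dimensionless)


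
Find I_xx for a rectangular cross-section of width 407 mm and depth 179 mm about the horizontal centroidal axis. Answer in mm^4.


I = b * h^3 / 12
= 407 * 179^3 / 12
= 407 * 5735339 / 12
= 194523581.08 mm^4

194523581.08 mm^4


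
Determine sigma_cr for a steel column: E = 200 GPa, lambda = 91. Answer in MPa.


sigma_cr = pi^2 * E / lambda^2
= 9.8696 * 200000.0 / 91^2
= 9.8696 * 200000.0 / 8281
= 238.3675 MPa

238.3675 MPa


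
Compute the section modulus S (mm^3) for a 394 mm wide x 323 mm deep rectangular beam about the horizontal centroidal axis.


S = b * h^2 / 6
= 394 * 323^2 / 6
= 394 * 104329 / 6
= 6850937.67 mm^3

6850937.67 mm^3


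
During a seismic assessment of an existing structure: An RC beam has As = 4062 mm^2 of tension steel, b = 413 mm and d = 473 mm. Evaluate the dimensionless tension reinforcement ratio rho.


rho = As / (b * d)
= 4062 / (413 * 473)
= 4062 / 195349
= 0.020794 (dimensionless)

0.020794 (dimensionless)


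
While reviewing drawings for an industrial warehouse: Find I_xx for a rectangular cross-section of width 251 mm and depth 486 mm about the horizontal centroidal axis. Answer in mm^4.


I = b * h^3 / 12
= 251 * 486^3 / 12
= 251 * 114791256 / 12
= 2401050438.0 mm^4

2401050438.0 mm^4


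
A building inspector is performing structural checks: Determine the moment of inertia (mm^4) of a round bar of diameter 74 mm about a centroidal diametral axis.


r = d / 2 = 74 / 2 = 37.0 mm
I = pi * r^4 / 4 = pi * 37.0^4 / 4
= 1471962.61 mm^4

1471962.61 mm^4
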